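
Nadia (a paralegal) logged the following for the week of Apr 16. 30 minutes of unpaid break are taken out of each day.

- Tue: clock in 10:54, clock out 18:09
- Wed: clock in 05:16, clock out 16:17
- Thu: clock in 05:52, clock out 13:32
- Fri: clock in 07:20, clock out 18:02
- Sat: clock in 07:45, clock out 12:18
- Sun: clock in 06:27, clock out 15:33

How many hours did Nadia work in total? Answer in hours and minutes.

47 h 17 min

Tue: 10:54–18:09 = 7 h 15 min; less 30 min break → 6 h 45 min
Wed: 05:16–16:17 = 11 h 1 min; less 30 min break → 10 h 31 min
Thu: 05:52–13:32 = 7 h 40 min; less 30 min break → 7 h 10 min
Fri: 07:20–18:02 = 10 h 42 min; less 30 min break → 10 h 12 min
Sat: 07:45–12:18 = 4 h 33 min; less 30 min break → 4 h 3 min
Sun: 06:27–15:33 = 9 h 6 min; less 30 min break → 8 h 36 min
Total: 6 h 45 min + 10 h 31 min + 7 h 10 min + 10 h 12 min + 4 h 3 min + 8 h 36 min = 47 h 17 min.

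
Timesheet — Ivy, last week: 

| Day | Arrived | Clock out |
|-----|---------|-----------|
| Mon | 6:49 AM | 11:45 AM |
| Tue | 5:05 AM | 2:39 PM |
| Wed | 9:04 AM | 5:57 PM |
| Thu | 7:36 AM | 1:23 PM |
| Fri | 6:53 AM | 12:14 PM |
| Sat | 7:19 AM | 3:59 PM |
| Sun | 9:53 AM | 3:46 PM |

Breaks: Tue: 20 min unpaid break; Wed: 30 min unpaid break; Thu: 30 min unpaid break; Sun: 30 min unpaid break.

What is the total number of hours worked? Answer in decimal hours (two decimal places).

Mon: 6:49 AM–11:45 AM = 4 h 56 min
Tue: 5:05 AM–2:39 PM = 9 h 34 min; less 20 min break → 9 h 14 min
Wed: 9:04 AM–5:57 PM = 8 h 53 min; less 30 min break → 8 h 23 min
Thu: 7:36 AM–1:23 PM = 5 h 47 min; less 30 min break → 5 h 17 min
Fri: 6:53 AM–12:14 PM = 5 h 21 min
Sat: 7:19 AM–3:59 PM = 8 h 40 min
Sun: 9:53 AM–3:46 PM = 5 h 53 min; less 30 min break → 5 h 23 min
Total: 4 h 56 min + 9 h 14 min + 8 h 23 min + 5 h 17 min + 5 h 21 min + 8 h 40 min + 5 h 23 min = 47 h 14 min.

47.23 hours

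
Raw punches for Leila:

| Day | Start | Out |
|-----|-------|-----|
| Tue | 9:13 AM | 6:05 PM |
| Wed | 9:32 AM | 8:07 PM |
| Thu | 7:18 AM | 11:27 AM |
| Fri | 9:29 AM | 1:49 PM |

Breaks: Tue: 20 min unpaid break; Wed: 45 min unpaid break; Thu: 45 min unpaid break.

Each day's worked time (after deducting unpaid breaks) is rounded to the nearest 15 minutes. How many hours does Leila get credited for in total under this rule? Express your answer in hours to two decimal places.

26.00 hours

Tue: 9:13 AM–6:05 PM = 8 h 52 min − 20 min = 8 h 32 min → rounds to 8 h 30 min
Wed: 9:32 AM–8:07 PM = 10 h 35 min − 45 min = 9 h 50 min → rounds to 9 h 45 min
Thu: 7:18 AM–11:27 AM = 4 h 9 min − 45 min = 3 h 24 min → rounds to 3 h 30 min
Fri: 9:29 AM–1:49 PM = 4 h 20 min → rounds to 4 h 15 min
Total credited: 26 h 0 min.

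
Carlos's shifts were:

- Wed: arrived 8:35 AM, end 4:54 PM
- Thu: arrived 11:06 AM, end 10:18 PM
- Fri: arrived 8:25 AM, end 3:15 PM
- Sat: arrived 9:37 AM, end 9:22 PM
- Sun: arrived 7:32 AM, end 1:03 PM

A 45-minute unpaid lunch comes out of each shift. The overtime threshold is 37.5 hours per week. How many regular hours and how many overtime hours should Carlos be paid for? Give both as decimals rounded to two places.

Regular 37.50 hours, overtime 2.37 hours

Wed: 8:35 AM–4:54 PM = 8 h 19 min; less 45 min break → 7 h 34 min
Thu: 11:06 AM–10:18 PM = 11 h 12 min; less 45 min break → 10 h 27 min
Fri: 8:25 AM–3:15 PM = 6 h 50 min; less 45 min break → 6 h 5 min
Sat: 9:37 AM–9:22 PM = 11 h 45 min; less 45 min break → 11 h 0 min
Sun: 7:32 AM–1:03 PM = 5 h 31 min; less 45 min break → 4 h 46 min
Total worked: 39 h 52 min = 39.87 h.
Threshold 37.5 h → overtime 2 h 22 min, regular 37 h 30 min.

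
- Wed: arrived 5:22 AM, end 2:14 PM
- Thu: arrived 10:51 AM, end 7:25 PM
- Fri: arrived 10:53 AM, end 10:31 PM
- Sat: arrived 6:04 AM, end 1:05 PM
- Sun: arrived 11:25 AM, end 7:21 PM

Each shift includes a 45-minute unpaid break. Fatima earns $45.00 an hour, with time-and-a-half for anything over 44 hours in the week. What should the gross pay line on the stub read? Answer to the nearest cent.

Wed: 5:22 AM–2:14 PM = 8 h 52 min; less 45 min break → 8 h 7 min
Thu: 10:51 AM–7:25 PM = 8 h 34 min; less 45 min break → 7 h 49 min
Fri: 10:53 AM–10:31 PM = 11 h 38 min; less 45 min break → 10 h 53 min
Sat: 6:04 AM–1:05 PM = 7 h 1 min; less 45 min break → 6 h 16 min
Sun: 11:25 AM–7:21 PM = 7 h 56 min; less 45 min break → 7 h 11 min
Total worked: 40 h 16 min = 2416 min.
Regular 40 h 16 min = 2416 min at $45.00/h; overtime 0 h 0 min = 0 min at $67.50/h.
Pay = (2416 × $45.00 + 0 × $67.50) ÷ 60 = $1812.00.

$1812.00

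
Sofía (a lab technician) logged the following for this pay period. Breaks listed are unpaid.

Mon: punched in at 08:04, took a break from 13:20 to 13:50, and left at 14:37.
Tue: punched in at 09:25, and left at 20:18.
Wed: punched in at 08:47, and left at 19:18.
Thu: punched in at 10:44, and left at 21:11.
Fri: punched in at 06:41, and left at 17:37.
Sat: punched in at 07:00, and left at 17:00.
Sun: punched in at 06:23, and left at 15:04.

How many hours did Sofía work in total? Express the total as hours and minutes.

Mon: 08:04–14:37 = 6 h 33 min; less 30 min break → 6 h 3 min
Tue: 09:25–20:18 = 10 h 53 min
Wed: 08:47–19:18 = 10 h 31 min
Thu: 10:44–21:11 = 10 h 27 min
Fri: 06:41–17:37 = 10 h 56 min
Sat: 07:00–17:00 = 10 h 0 min
Sun: 06:23–15:04 = 8 h 41 min
Total: 6 h 3 min + 10 h 53 min + 10 h 31 min + 10 h 27 min + 10 h 56 min + 10 h 0 min + 8 h 41 min = 67 h 31 min.

67 h 31 min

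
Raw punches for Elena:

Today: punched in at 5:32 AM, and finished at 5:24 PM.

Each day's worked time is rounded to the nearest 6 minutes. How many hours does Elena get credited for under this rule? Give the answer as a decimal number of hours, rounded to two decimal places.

Today: 5:32 AM–5:24 PM = 11 h 52 min → rounds to 11 h 54 min

11.90 hours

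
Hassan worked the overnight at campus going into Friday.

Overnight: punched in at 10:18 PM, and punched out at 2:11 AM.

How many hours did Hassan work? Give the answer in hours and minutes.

3 h 53 min

Overnight: 10:18 PM → midnight = 1 h 42 min; midnight → 2:11 AM = 2 h 11 min; span 3 h 53 min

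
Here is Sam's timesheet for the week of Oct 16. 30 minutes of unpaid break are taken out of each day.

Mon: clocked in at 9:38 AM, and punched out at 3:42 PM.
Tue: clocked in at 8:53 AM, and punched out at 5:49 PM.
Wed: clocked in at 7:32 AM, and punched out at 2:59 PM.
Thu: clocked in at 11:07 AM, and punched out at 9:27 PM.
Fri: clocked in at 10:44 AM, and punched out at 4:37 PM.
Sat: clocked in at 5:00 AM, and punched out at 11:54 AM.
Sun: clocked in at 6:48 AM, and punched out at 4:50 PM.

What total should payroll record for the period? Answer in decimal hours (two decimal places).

Mon: 9:38 AM–3:42 PM = 6 h 4 min; less 30 min break → 5 h 34 min
Tue: 8:53 AM–5:49 PM = 8 h 56 min; less 30 min break → 8 h 26 min
Wed: 7:32 AM–2:59 PM = 7 h 27 min; less 30 min break → 6 h 57 min
Thu: 11:07 AM–9:27 PM = 10 h 20 min; less 30 min break → 9 h 50 min
Fri: 10:44 AM–4:37 PM = 5 h 53 min; less 30 min break → 5 h 23 min
Sat: 5:00 AM–11:54 AM = 6 h 54 min; less 30 min break → 6 h 24 min
Sun: 6:48 AM–4:50 PM = 10 h 2 min; less 30 min break → 9 h 32 min
Total: 5 h 34 min + 8 h 26 min + 6 h 57 min + 9 h 50 min + 5 h 23 min + 6 h 24 min + 9 h 32 min = 52 h 6 min.

52.10 hours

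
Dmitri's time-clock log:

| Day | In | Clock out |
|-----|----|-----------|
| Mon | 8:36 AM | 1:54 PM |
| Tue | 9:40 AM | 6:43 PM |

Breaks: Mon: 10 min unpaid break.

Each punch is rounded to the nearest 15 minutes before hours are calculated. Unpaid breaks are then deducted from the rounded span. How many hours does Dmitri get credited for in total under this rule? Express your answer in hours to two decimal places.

Mon: in 8:36 AM→8:30 AM, out 1:54 PM→2:00 PM; 5 h 30 min − 10 min = 5 h 20 min
Tue: in 9:40 AM→9:45 AM, out 6:43 PM→6:45 PM; 9 h 0 min
Total credited: 14 h 20 min.

14.33 hours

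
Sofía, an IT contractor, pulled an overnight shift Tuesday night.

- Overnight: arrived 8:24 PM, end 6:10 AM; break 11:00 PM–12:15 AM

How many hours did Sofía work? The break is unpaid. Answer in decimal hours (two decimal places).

8.52 hours

Overnight: 8:24 PM → midnight = 3 h 36 min; midnight → 6:10 AM = 6 h 10 min; span 9 h 46 min; less 75 min break → 8 h 31 min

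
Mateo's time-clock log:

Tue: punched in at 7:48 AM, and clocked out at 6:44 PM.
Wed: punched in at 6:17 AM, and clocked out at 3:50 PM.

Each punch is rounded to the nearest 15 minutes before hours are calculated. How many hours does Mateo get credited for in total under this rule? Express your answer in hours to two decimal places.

20.50 hours

Tue: in 7:48 AM→7:45 AM, out 6:44 PM→6:45 PM; 11 h 0 min
Wed: in 6:17 AM→6:15 AM, out 3:50 PM→3:45 PM; 9 h 30 min
Total credited: 20 h 30 min.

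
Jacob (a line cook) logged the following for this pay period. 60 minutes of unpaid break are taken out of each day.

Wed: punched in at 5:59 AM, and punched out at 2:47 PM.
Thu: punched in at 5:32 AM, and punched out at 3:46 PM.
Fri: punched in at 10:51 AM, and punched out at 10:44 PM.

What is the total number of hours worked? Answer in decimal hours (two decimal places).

27.92 hours

Wed: 5:59 AM–2:47 PM = 8 h 48 min; less 60 min break → 7 h 48 min
Thu: 5:32 AM–3:46 PM = 10 h 14 min; less 60 min break → 9 h 14 min
Fri: 10:51 AM–10:44 PM = 11 h 53 min; less 60 min break → 10 h 53 min
Total: 7 h 48 min + 9 h 14 min + 10 h 53 min = 27 h 55 min.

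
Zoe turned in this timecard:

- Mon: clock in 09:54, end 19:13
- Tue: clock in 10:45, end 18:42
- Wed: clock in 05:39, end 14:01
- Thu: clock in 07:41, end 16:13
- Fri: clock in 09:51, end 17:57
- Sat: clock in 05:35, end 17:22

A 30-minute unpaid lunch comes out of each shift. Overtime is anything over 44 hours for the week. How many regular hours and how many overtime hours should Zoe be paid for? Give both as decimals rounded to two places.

Regular 44.00 hours, overtime 7.05 hours

Mon: 09:54–19:13 = 9 h 19 min; less 30 min break → 8 h 49 min
Tue: 10:45–18:42 = 7 h 57 min; less 30 min break → 7 h 27 min
Wed: 05:39–14:01 = 8 h 22 min; less 30 min break → 7 h 52 min
Thu: 07:41–16:13 = 8 h 32 min; less 30 min break → 8 h 2 min
Fri: 09:51–17:57 = 8 h 6 min; less 30 min break → 7 h 36 min
Sat: 05:35–17:22 = 11 h 47 min; less 30 min break → 11 h 17 min
Total worked: 51 h 3 min = 51.05 h.
Threshold 44 h → overtime 7 h 3 min, regular 44 h 0 min.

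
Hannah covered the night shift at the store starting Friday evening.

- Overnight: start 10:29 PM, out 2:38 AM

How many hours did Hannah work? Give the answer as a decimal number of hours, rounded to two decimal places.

4.15 hours

Overnight: 10:29 PM → midnight = 1 h 31 min; midnight → 2:38 AM = 2 h 38 min; span 4 h 9 min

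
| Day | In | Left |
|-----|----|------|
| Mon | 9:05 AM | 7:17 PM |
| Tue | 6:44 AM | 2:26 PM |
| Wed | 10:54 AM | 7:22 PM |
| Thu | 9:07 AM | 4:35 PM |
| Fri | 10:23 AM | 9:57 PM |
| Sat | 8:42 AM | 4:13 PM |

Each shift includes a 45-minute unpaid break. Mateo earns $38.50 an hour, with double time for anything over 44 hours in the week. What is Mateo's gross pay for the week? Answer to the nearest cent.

$2034.08

Mon: 9:05 AM–7:17 PM = 10 h 12 min; less 45 min break → 9 h 27 min
Tue: 6:44 AM–2:26 PM = 7 h 42 min; less 45 min break → 6 h 57 min
Wed: 10:54 AM–7:22 PM = 8 h 28 min; less 45 min break → 7 h 43 min
Thu: 9:07 AM–4:35 PM = 7 h 28 min; less 45 min break → 6 h 43 min
Fri: 10:23 AM–9:57 PM = 11 h 34 min; less 45 min break → 10 h 49 min
Sat: 8:42 AM–4:13 PM = 7 h 31 min; less 45 min break → 6 h 46 min
Total worked: 48 h 25 min = 2905 min.
Regular 44 h 0 min = 2640 min at $38.50/h; overtime 4 h 25 min = 265 min at $77.00/h.
Pay = (2640 × $38.50 + 265 × $77.00) ÷ 60 = $2034.08.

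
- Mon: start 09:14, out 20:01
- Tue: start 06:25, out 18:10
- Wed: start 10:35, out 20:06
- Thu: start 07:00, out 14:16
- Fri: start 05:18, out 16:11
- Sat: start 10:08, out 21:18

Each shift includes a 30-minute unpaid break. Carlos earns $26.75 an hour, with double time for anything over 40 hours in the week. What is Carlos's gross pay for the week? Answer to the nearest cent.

$2052.62

Mon: 09:14–20:01 = 10 h 47 min; less 30 min break → 10 h 17 min
Tue: 06:25–18:10 = 11 h 45 min; less 30 min break → 11 h 15 min
Wed: 10:35–20:06 = 9 h 31 min; less 30 min break → 9 h 1 min
Thu: 07:00–14:16 = 7 h 16 min; less 30 min break → 6 h 46 min
Fri: 05:18–16:11 = 10 h 53 min; less 30 min break → 10 h 23 min
Sat: 10:08–21:18 = 11 h 10 min; less 30 min break → 10 h 40 min
Total worked: 58 h 22 min = 3502 min.
Regular 40 h 0 min = 2400 min at $26.75/h; overtime 18 h 22 min = 1102 min at $53.50/h.
Pay = (2400 × $26.75 + 1102 × $53.50) ÷ 60 = $2052.62.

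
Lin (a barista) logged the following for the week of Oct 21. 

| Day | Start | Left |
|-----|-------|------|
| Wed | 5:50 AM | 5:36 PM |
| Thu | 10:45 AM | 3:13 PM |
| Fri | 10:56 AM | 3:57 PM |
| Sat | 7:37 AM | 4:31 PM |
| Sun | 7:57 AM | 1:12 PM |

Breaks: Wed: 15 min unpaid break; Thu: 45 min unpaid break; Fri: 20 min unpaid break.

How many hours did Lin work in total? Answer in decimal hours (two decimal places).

Wed: 5:50 AM–5:36 PM = 11 h 46 min; less 15 min break → 11 h 31 min
Thu: 10:45 AM–3:13 PM = 4 h 28 min; less 45 min break → 3 h 43 min
Fri: 10:56 AM–3:57 PM = 5 h 1 min; less 20 min break → 4 h 41 min
Sat: 7:37 AM–4:31 PM = 8 h 54 min
Sun: 7:57 AM–1:12 PM = 5 h 15 min
Total: 11 h 31 min + 3 h 43 min + 4 h 41 min + 8 h 54 min + 5 h 15 min = 34 h 4 min.

34.07 hours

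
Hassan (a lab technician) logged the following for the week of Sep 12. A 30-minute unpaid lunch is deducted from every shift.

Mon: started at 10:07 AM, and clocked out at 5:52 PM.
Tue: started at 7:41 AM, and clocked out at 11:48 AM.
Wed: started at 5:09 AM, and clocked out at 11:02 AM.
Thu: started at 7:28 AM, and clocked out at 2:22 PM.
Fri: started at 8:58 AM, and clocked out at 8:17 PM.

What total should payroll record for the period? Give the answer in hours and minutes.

Mon: 10:07 AM–5:52 PM = 7 h 45 min; less 30 min break → 7 h 15 min
Tue: 7:41 AM–11:48 AM = 4 h 7 min; less 30 min break → 3 h 37 min
Wed: 5:09 AM–11:02 AM = 5 h 53 min; less 30 min break → 5 h 23 min
Thu: 7:28 AM–2:22 PM = 6 h 54 min; less 30 min break → 6 h 24 min
Fri: 8:58 AM–8:17 PM = 11 h 19 min; less 30 min break → 10 h 49 min
Total: 7 h 15 min + 3 h 37 min + 5 h 23 min + 6 h 24 min + 10 h 49 min = 33 h 28 min.

33 h 28 min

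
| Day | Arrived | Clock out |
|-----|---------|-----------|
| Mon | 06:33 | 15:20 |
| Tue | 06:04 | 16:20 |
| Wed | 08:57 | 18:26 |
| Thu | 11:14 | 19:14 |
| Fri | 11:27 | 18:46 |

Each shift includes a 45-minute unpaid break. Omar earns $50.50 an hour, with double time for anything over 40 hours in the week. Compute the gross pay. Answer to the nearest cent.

Mon: 06:33–15:20 = 8 h 47 min; less 45 min break → 8 h 2 min
Tue: 06:04–16:20 = 10 h 16 min; less 45 min break → 9 h 31 min
Wed: 08:57–18:26 = 9 h 29 min; less 45 min break → 8 h 44 min
Thu: 11:14–19:14 = 8 h 0 min; less 45 min break → 7 h 15 min
Fri: 11:27–18:46 = 7 h 19 min; less 45 min break → 6 h 34 min
Total worked: 40 h 6 min = 2406 min.
Regular 40 h 0 min = 2400 min at $50.50/h; overtime 0 h 6 min = 6 min at $101.00/h.
Pay = (2400 × $50.50 + 6 × $101.00) ÷ 60 = $2030.10.

$2030.10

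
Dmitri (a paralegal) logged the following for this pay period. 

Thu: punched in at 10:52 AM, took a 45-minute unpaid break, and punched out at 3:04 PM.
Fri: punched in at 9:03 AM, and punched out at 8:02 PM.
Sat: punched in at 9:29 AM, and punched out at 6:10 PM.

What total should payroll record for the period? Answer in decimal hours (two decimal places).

23.12 hours

Thu: 10:52 AM–3:04 PM = 4 h 12 min; less 45 min break → 3 h 27 min
Fri: 9:03 AM–8:02 PM = 10 h 59 min
Sat: 9:29 AM–6:10 PM = 8 h 41 min
Total: 3 h 27 min + 10 h 59 min + 8 h 41 min = 23 h 7 min.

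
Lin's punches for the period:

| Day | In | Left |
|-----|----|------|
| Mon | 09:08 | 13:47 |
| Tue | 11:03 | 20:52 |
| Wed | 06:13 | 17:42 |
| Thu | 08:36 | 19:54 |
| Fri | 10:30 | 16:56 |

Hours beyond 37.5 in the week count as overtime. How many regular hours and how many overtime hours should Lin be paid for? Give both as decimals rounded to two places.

Mon: 09:08–13:47 = 4 h 39 min
Tue: 11:03–20:52 = 9 h 49 min
Wed: 06:13–17:42 = 11 h 29 min
Thu: 08:36–19:54 = 11 h 18 min
Fri: 10:30–16:56 = 6 h 26 min
Total worked: 43 h 41 min = 43.68 h.
Threshold 37.5 h → overtime 6 h 11 min, regular 37 h 30 min.

Regular 37.50 hours, overtime 6.18 hours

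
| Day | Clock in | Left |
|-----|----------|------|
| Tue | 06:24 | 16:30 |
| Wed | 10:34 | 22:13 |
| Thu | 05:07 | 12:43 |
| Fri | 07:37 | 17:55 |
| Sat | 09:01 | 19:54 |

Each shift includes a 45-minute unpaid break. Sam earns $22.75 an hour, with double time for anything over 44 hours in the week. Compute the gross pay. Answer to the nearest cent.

Tue: 06:24–16:30 = 10 h 6 min; less 45 min break → 9 h 21 min
Wed: 10:34–22:13 = 11 h 39 min; less 45 min break → 10 h 54 min
Thu: 05:07–12:43 = 7 h 36 min; less 45 min break → 6 h 51 min
Fri: 07:37–17:55 = 10 h 18 min; less 45 min break → 9 h 33 min
Sat: 09:01–19:54 = 10 h 53 min; less 45 min break → 10 h 8 min
Total worked: 46 h 47 min = 2807 min.
Regular 44 h 0 min = 2640 min at $22.75/h; overtime 2 h 47 min = 167 min at $45.50/h.
Pay = (2640 × $22.75 + 167 × $45.50) ÷ 60 = $1127.64.

$1127.64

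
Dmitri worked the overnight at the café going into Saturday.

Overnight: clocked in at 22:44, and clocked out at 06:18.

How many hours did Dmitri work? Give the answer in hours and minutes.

7 h 34 min

Overnight: 22:44 → midnight = 1 h 16 min; midnight → 06:18 = 6 h 18 min; span 7 h 34 min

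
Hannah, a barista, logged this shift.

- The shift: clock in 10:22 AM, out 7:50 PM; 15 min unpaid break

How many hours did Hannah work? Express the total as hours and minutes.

9 h 13 min

The shift: 10:22 AM–7:50 PM = 9 h 28 min; less 15 min break → 9 h 13 min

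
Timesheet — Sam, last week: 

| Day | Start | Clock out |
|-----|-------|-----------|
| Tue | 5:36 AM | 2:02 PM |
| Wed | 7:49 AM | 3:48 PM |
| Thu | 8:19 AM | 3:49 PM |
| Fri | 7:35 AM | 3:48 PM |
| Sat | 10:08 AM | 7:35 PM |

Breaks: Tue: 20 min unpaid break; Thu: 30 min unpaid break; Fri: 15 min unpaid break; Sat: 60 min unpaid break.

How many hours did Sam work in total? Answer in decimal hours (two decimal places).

Tue: 5:36 AM–2:02 PM = 8 h 26 min; less 20 min break → 8 h 6 min
Wed: 7:49 AM–3:48 PM = 7 h 59 min
Thu: 8:19 AM–3:49 PM = 7 h 30 min; less 30 min break → 7 h 0 min
Fri: 7:35 AM–3:48 PM = 8 h 13 min; less 15 min break → 7 h 58 min
Sat: 10:08 AM–7:35 PM = 9 h 27 min; less 60 min break → 8 h 27 min
Total: 8 h 6 min + 7 h 59 min + 7 h 0 min + 7 h 58 min + 8 h 27 min = 39 h 30 min.

39.50 hours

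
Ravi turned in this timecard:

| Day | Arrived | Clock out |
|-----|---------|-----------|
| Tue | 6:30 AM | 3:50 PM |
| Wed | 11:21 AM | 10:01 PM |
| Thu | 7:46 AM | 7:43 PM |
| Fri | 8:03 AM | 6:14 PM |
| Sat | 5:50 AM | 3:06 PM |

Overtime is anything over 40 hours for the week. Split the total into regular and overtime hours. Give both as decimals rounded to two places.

Regular 40.00 hours, overtime 11.40 hours

Tue: 6:30 AM–3:50 PM = 9 h 20 min
Wed: 11:21 AM–10:01 PM = 10 h 40 min
Thu: 7:46 AM–7:43 PM = 11 h 57 min
Fri: 8:03 AM–6:14 PM = 10 h 11 min
Sat: 5:50 AM–3:06 PM = 9 h 16 min
Total worked: 51 h 24 min = 51.40 h.
Threshold 40 h → overtime 11 h 24 min, regular 40 h 0 min.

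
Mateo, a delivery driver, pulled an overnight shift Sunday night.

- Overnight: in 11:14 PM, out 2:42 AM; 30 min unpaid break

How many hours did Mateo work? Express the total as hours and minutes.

2 h 58 min

Overnight: 11:14 PM → midnight = 0 h 46 min; midnight → 2:42 AM = 2 h 42 min; span 3 h 28 min; less 30 min break → 2 h 58 min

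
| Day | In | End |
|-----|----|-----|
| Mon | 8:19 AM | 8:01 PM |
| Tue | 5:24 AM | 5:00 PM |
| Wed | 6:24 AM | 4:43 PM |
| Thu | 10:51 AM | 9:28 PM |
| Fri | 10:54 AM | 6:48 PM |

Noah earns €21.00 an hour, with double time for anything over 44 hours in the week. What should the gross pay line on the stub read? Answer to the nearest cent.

Mon: 8:19 AM–8:01 PM = 11 h 42 min
Tue: 5:24 AM–5:00 PM = 11 h 36 min
Wed: 6:24 AM–4:43 PM = 10 h 19 min
Thu: 10:51 AM–9:28 PM = 10 h 37 min
Fri: 10:54 AM–6:48 PM = 7 h 54 min
Total worked: 52 h 8 min = 3128 min.
Regular 44 h 0 min = 2640 min at €21.00/h; overtime 8 h 8 min = 488 min at €42.00/h.
Pay = (2640 × €21.00 + 488 × €42.00) ÷ 60 = €1265.60.

€1265.60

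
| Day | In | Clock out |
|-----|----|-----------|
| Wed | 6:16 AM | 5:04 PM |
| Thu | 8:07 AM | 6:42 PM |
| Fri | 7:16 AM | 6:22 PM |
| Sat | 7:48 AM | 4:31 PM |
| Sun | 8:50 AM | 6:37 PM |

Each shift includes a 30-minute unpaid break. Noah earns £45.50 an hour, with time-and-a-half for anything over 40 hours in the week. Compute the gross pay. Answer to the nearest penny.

Wed: 6:16 AM–5:04 PM = 10 h 48 min; less 30 min break → 10 h 18 min
Thu: 8:07 AM–6:42 PM = 10 h 35 min; less 30 min break → 10 h 5 min
Fri: 7:16 AM–6:22 PM = 11 h 6 min; less 30 min break → 10 h 36 min
Sat: 7:48 AM–4:31 PM = 8 h 43 min; less 30 min break → 8 h 13 min
Sun: 8:50 AM–6:37 PM = 9 h 47 min; less 30 min break → 9 h 17 min
Total worked: 48 h 29 min = 2909 min.
Regular 40 h 0 min = 2400 min at £45.50/h; overtime 8 h 29 min = 509 min at £68.25/h.
Pay = (2400 × £45.50 + 509 × £68.25) ÷ 60 = £2398.99.

£2398.99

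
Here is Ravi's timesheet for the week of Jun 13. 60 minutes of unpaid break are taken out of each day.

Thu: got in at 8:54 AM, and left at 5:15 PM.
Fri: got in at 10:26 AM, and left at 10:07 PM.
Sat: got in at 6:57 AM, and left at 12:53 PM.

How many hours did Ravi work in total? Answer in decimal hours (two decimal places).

22.97 hours

Thu: 8:54 AM–5:15 PM = 8 h 21 min; less 60 min break → 7 h 21 min
Fri: 10:26 AM–10:07 PM = 11 h 41 min; less 60 min break → 10 h 41 min
Sat: 6:57 AM–12:53 PM = 5 h 56 min; less 60 min break → 4 h 56 min
Total: 7 h 21 min + 10 h 41 min + 4 h 56 min = 22 h 58 min.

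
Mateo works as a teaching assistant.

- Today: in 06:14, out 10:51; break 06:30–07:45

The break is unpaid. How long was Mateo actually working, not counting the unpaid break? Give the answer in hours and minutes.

3 h 22 min

Today: 06:14–10:51 = 4 h 37 min; less 75 min break → 3 h 22 min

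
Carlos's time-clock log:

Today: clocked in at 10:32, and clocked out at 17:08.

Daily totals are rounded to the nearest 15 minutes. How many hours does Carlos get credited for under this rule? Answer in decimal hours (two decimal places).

Today: 10:32–17:08 = 6 h 36 min → rounds to 6 h 30 min

6.50 hours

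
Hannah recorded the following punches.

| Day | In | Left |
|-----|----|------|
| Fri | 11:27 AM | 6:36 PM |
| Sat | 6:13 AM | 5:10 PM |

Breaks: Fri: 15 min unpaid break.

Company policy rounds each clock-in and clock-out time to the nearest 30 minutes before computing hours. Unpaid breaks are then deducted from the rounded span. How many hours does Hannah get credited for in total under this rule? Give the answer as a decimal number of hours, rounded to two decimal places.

Fri: in 11:27 AM→11:30 AM, out 6:36 PM→6:30 PM; 7 h 0 min − 15 min = 6 h 45 min
Sat: in 6:13 AM→6:00 AM, out 5:10 PM→5:00 PM; 11 h 0 min
Total credited: 17 h 45 min.

17.75 hours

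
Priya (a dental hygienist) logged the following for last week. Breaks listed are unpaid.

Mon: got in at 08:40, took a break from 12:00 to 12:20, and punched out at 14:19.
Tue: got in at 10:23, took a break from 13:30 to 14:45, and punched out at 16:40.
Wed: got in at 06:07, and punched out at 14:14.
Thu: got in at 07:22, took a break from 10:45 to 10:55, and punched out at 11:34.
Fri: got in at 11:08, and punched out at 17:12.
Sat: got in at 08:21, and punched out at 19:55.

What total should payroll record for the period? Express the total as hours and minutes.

Mon: 08:40–14:19 = 5 h 39 min; less 20 min break → 5 h 19 min
Tue: 10:23–16:40 = 6 h 17 min; less 75 min break → 5 h 2 min
Wed: 06:07–14:14 = 8 h 7 min
Thu: 07:22–11:34 = 4 h 12 min; less 10 min break → 4 h 2 min
Fri: 11:08–17:12 = 6 h 4 min
Sat: 08:21–19:55 = 11 h 34 min
Total: 5 h 19 min + 5 h 2 min + 8 h 7 min + 4 h 2 min + 6 h 4 min + 11 h 34 min = 40 h 8 min.

40 h 8 min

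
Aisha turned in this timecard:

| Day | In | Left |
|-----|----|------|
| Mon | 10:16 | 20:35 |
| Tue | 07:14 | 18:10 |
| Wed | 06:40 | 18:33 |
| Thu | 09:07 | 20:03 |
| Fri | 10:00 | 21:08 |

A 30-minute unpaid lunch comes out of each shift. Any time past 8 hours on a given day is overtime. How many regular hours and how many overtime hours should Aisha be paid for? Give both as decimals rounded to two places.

Mon: 10:16–20:35 = 10 h 19 min; less 30 min break → 9 h 49 min
Tue: 07:14–18:10 = 10 h 56 min; less 30 min break → 10 h 26 min
Wed: 06:40–18:33 = 11 h 53 min; less 30 min break → 11 h 23 min
Thu: 09:07–20:03 = 10 h 56 min; less 30 min break → 10 h 26 min
Fri: 10:00–21:08 = 11 h 8 min; less 30 min break → 10 h 38 min
Mon reg 8 h 0 min / OT 1 h 49 min; Tue reg 8 h 0 min / OT 2 h 26 min; Wed reg 8 h 0 min / OT 3 h 23 min; Thu reg 8 h 0 min / OT 2 h 26 min; Fri reg 8 h 0 min / OT 2 h 38 min.
Totals: regular 40 h 0 min, overtime 12 h 42 min.

Regular 40.00 hours, overtime 12.70 hours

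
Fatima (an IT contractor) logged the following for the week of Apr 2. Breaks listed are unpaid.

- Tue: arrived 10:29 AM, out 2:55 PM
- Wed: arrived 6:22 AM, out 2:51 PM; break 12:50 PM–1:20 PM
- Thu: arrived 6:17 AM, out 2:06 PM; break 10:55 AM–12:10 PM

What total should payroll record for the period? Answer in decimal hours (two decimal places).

Tue: 10:29 AM–2:55 PM = 4 h 26 min
Wed: 6:22 AM–2:51 PM = 8 h 29 min; less 30 min break → 7 h 59 min
Thu: 6:17 AM–2:06 PM = 7 h 49 min; less 75 min break → 6 h 34 min
Total: 4 h 26 min + 7 h 59 min + 6 h 34 min = 18 h 59 min.

18.98 hours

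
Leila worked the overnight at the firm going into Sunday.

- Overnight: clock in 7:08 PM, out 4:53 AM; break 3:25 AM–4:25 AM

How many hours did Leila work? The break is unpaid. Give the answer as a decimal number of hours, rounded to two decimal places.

8.75 hours

Overnight: 7:08 PM → midnight = 4 h 52 min; midnight → 4:53 AM = 4 h 53 min; span 9 h 45 min; less 60 min break → 8 h 45 min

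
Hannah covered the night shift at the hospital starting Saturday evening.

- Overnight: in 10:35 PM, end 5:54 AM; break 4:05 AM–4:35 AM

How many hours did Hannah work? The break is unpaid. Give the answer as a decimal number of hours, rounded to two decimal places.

6.82 hours

Overnight: 10:35 PM → midnight = 1 h 25 min; midnight → 5:54 AM = 5 h 54 min; span 7 h 19 min; less 30 min break → 6 h 49 min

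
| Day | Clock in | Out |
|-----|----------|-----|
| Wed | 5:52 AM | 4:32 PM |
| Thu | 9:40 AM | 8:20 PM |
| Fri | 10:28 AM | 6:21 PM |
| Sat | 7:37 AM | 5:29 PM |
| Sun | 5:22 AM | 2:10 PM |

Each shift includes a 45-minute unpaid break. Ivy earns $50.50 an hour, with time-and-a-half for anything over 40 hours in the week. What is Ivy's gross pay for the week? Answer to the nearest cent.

$2333.10

Wed: 5:52 AM–4:32 PM = 10 h 40 min; less 45 min break → 9 h 55 min
Thu: 9:40 AM–8:20 PM = 10 h 40 min; less 45 min break → 9 h 55 min
Fri: 10:28 AM–6:21 PM = 7 h 53 min; less 45 min break → 7 h 8 min
Sat: 7:37 AM–5:29 PM = 9 h 52 min; less 45 min break → 9 h 7 min
Sun: 5:22 AM–2:10 PM = 8 h 48 min; less 45 min break → 8 h 3 min
Total worked: 44 h 8 min = 2648 min.
Regular 40 h 0 min = 2400 min at $50.50/h; overtime 4 h 8 min = 248 min at $75.75/h.
Pay = (2400 × $50.50 + 248 × $75.75) ÷ 60 = $2333.10.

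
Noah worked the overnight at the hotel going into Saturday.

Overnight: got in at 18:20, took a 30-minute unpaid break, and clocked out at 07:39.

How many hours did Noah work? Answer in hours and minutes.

12 h 49 min

Overnight: 18:20 → midnight = 5 h 40 min; midnight → 07:39 = 7 h 39 min; span 13 h 19 min; less 30 min break → 12 h 49 min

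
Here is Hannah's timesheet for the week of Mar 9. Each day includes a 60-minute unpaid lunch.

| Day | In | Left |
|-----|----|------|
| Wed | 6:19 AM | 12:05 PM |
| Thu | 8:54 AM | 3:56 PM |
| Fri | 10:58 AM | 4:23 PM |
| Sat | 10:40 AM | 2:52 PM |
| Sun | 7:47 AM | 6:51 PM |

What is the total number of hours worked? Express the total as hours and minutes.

Wed: 6:19 AM–12:05 PM = 5 h 46 min; less 60 min break → 4 h 46 min
Thu: 8:54 AM–3:56 PM = 7 h 2 min; less 60 min break → 6 h 2 min
Fri: 10:58 AM–4:23 PM = 5 h 25 min; less 60 min break → 4 h 25 min
Sat: 10:40 AM–2:52 PM = 4 h 12 min; less 60 min break → 3 h 12 min
Sun: 7:47 AM–6:51 PM = 11 h 4 min; less 60 min break → 10 h 4 min
Total: 4 h 46 min + 6 h 2 min + 4 h 25 min + 3 h 12 min + 10 h 4 min = 28 h 29 min.

28 h 29 min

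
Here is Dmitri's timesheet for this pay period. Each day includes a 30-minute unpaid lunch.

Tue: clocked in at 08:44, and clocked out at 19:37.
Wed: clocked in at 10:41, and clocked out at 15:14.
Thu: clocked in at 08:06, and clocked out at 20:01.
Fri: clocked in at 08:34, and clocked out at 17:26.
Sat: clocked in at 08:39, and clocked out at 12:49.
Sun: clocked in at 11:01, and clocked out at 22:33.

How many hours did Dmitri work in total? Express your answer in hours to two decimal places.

48.92 hours

Tue: 08:44–19:37 = 10 h 53 min; less 30 min break → 10 h 23 min
Wed: 10:41–15:14 = 4 h 33 min; less 30 min break → 4 h 3 min
Thu: 08:06–20:01 = 11 h 55 min; less 30 min break → 11 h 25 min
Fri: 08:34–17:26 = 8 h 52 min; less 30 min break → 8 h 22 min
Sat: 08:39–12:49 = 4 h 10 min; less 30 min break → 3 h 40 min
Sun: 11:01–22:33 = 11 h 32 min; less 30 min break → 11 h 2 min
Total: 10 h 23 min + 4 h 3 min + 11 h 25 min + 8 h 22 min + 3 h 40 min + 11 h 2 min = 48 h 55 min.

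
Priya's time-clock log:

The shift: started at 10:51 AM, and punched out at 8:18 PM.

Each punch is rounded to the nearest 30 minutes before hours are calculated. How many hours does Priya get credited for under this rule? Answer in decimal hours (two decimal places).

The shift: in 10:51 AM→11:00 AM, out 8:18 PM→8:30 PM; 9 h 30 min

9.50 hours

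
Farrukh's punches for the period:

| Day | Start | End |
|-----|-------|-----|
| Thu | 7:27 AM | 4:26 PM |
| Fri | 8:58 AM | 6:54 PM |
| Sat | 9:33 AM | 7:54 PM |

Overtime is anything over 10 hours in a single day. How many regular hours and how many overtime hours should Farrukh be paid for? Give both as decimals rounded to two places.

Thu: 7:27 AM–4:26 PM = 8 h 59 min
Fri: 8:58 AM–6:54 PM = 9 h 56 min
Sat: 9:33 AM–7:54 PM = 10 h 21 min
Thu reg 8 h 59 min / OT 0 h 0 min; Fri reg 9 h 56 min / OT 0 h 0 min; Sat reg 10 h 0 min / OT 0 h 21 min.
Totals: regular 28 h 55 min, overtime 0 h 21 min.

Regular 28.92 hours, overtime 0.35 hours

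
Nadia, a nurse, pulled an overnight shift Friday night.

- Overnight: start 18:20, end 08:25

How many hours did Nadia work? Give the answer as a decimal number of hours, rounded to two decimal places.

14.08 hours

Overnight: 18:20 → midnight = 5 h 40 min; midnight → 08:25 = 8 h 25 min; span 14 h 5 min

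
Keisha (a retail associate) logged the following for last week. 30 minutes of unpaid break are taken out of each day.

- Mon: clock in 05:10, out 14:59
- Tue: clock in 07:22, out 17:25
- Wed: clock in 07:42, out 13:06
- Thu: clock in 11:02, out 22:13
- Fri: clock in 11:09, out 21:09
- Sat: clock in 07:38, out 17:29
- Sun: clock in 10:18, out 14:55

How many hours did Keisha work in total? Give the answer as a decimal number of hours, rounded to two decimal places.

Mon: 05:10–14:59 = 9 h 49 min; less 30 min break → 9 h 19 min
Tue: 07:22–17:25 = 10 h 3 min; less 30 min break → 9 h 33 min
Wed: 07:42–13:06 = 5 h 24 min; less 30 min break → 4 h 54 min
Thu: 11:02–22:13 = 11 h 11 min; less 30 min break → 10 h 41 min
Fri: 11:09–21:09 = 10 h 0 min; less 30 min break → 9 h 30 min
Sat: 07:38–17:29 = 9 h 51 min; less 30 min break → 9 h 21 min
Sun: 10:18–14:55 = 4 h 37 min; less 30 min break → 4 h 7 min
Total: 9 h 19 min + 9 h 33 min + 4 h 54 min + 10 h 41 min + 9 h 30 min + 9 h 21 min + 4 h 7 min = 57 h 25 min.

57.42 hours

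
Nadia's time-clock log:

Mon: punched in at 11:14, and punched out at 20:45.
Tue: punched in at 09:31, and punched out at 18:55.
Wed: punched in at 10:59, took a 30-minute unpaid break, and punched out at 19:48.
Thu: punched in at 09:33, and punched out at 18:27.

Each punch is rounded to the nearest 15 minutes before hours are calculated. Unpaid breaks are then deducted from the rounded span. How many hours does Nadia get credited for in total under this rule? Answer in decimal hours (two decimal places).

36.25 hours

Mon: in 11:14→11:15, out 20:45→20:45; 9 h 30 min
Tue: in 09:31→09:30, out 18:55→19:00; 9 h 30 min
Wed: in 10:59→11:00, out 19:48→19:45; 8 h 45 min − 30 min = 8 h 15 min
Thu: in 09:33→09:30, out 18:27→18:30; 9 h 0 min
Total credited: 36 h 15 min.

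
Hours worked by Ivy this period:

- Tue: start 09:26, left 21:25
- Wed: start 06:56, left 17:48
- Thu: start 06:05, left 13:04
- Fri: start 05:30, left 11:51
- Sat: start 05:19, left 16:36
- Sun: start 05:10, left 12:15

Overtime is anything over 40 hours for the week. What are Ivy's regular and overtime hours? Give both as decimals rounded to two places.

Regular 40.00 hours, overtime 14.55 hours

Tue: 09:26–21:25 = 11 h 59 min
Wed: 06:56–17:48 = 10 h 52 min
Thu: 06:05–13:04 = 6 h 59 min
Fri: 05:30–11:51 = 6 h 21 min
Sat: 05:19–16:36 = 11 h 17 min
Sun: 05:10–12:15 = 7 h 5 min
Total worked: 54 h 33 min = 54.55 h.
Threshold 40 h → overtime 14 h 33 min, regular 40 h 0 min.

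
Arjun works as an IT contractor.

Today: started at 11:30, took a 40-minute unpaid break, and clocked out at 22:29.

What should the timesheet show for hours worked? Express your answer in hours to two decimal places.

10.32 hours

Today: 11:30–22:29 = 10 h 59 min; less 40 min break → 10 h 19 min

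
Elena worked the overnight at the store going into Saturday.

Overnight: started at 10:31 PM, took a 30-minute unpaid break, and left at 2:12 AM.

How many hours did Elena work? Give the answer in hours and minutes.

3 h 11 min

Overnight: 10:31 PM → midnight = 1 h 29 min; midnight → 2:12 AM = 2 h 12 min; span 3 h 41 min; less 30 min break → 3 h 11 min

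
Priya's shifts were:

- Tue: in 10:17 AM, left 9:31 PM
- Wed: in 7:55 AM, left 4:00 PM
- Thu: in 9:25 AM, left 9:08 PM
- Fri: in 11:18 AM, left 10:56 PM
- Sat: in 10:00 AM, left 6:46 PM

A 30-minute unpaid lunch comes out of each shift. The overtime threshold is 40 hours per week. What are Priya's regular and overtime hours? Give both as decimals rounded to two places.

Tue: 10:17 AM–9:31 PM = 11 h 14 min; less 30 min break → 10 h 44 min
Wed: 7:55 AM–4:00 PM = 8 h 5 min; less 30 min break → 7 h 35 min
Thu: 9:25 AM–9:08 PM = 11 h 43 min; less 30 min break → 11 h 13 min
Fri: 11:18 AM–10:56 PM = 11 h 38 min; less 30 min break → 11 h 8 min
Sat: 10:00 AM–6:46 PM = 8 h 46 min; less 30 min break → 8 h 16 min
Total worked: 48 h 56 min = 48.93 h.
Threshold 40 h → overtime 8 h 56 min, regular 40 h 0 min.

Regular 40.00 hours, overtime 8.93 hours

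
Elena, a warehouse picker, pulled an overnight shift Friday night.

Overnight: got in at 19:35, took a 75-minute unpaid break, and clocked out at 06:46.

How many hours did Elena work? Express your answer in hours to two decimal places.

Overnight: 19:35 → midnight = 4 h 25 min; midnight → 06:46 = 6 h 46 min; span 11 h 11 min; less 75 min break → 9 h 56 min

9.93 hours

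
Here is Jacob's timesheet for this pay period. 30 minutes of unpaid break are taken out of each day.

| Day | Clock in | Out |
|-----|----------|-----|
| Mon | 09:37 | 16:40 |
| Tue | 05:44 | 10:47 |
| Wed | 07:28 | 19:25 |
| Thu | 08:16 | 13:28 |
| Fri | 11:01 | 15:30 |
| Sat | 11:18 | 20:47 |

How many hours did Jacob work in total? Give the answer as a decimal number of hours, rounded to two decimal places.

Mon: 09:37–16:40 = 7 h 3 min; less 30 min break → 6 h 33 min
Tue: 05:44–10:47 = 5 h 3 min; less 30 min break → 4 h 33 min
Wed: 07:28–19:25 = 11 h 57 min; less 30 min break → 11 h 27 min
Thu: 08:16–13:28 = 5 h 12 min; less 30 min break → 4 h 42 min
Fri: 11:01–15:30 = 4 h 29 min; less 30 min break → 3 h 59 min
Sat: 11:18–20:47 = 9 h 29 min; less 30 min break → 8 h 59 min
Total: 6 h 33 min + 4 h 33 min + 11 h 27 min + 4 h 42 min + 3 h 59 min + 8 h 59 min = 40 h 13 min.

40.22 hours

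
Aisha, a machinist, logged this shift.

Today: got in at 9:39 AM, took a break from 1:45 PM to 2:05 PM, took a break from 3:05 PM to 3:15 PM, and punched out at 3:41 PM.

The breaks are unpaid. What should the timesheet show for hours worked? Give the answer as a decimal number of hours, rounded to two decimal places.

5.53 hours

Today: 9:39 AM–3:41 PM = 6 h 2 min; less 30 min break → 5 h 32 min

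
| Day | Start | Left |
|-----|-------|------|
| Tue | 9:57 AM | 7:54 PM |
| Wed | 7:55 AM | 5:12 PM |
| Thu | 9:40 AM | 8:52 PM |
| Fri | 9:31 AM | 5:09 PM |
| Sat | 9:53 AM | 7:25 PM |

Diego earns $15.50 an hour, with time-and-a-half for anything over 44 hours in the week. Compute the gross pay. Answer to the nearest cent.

Tue: 9:57 AM–7:54 PM = 9 h 57 min
Wed: 7:55 AM–5:12 PM = 9 h 17 min
Thu: 9:40 AM–8:52 PM = 11 h 12 min
Fri: 9:31 AM–5:09 PM = 7 h 38 min
Sat: 9:53 AM–7:25 PM = 9 h 32 min
Total worked: 47 h 36 min = 2856 min.
Regular 44 h 0 min = 2640 min at $15.50/h; overtime 3 h 36 min = 216 min at $23.25/h.
Pay = (2640 × $15.50 + 216 × $23.25) ÷ 60 = $765.70.

$765.70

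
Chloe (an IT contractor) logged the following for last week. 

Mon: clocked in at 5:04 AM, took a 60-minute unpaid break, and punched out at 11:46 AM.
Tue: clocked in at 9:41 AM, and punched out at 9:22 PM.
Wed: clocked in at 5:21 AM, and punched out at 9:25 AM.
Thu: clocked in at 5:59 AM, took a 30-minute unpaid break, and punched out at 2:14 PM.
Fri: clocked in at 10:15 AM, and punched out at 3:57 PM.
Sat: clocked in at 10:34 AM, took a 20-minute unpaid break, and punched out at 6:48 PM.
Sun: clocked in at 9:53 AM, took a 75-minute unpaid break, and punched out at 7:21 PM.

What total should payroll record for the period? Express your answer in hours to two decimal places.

51.02 hours

Mon: 5:04 AM–11:46 AM = 6 h 42 min; less 60 min break → 5 h 42 min
Tue: 9:41 AM–9:22 PM = 11 h 41 min
Wed: 5:21 AM–9:25 AM = 4 h 4 min
Thu: 5:59 AM–2:14 PM = 8 h 15 min; less 30 min break → 7 h 45 min
Fri: 10:15 AM–3:57 PM = 5 h 42 min
Sat: 10:34 AM–6:48 PM = 8 h 14 min; less 20 min break → 7 h 54 min
Sun: 9:53 AM–7:21 PM = 9 h 28 min; less 75 min break → 8 h 13 min
Total: 5 h 42 min + 11 h 41 min + 4 h 4 min + 7 h 45 min + 5 h 42 min + 7 h 54 min + 8 h 13 min = 51 h 1 min.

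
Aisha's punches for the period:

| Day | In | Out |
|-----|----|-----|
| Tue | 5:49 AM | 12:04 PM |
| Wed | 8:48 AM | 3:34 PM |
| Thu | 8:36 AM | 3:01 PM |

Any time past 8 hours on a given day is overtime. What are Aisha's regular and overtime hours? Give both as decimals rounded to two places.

Regular 19.43 hours, overtime 0.00 hours

Tue: 5:49 AM–12:04 PM = 6 h 15 min
Wed: 8:48 AM–3:34 PM = 6 h 46 min
Thu: 8:36 AM–3:01 PM = 6 h 25 min
Tue reg 6 h 15 min / OT 0 h 0 min; Wed reg 6 h 46 min / OT 0 h 0 min; Thu reg 6 h 25 min / OT 0 h 0 min.
Totals: regular 19 h 26 min, overtime 0 h 0 min.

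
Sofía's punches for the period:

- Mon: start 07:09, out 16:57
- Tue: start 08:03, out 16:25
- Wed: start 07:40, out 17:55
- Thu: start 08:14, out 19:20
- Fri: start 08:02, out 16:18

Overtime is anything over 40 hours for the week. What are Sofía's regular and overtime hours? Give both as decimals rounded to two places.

Mon: 07:09–16:57 = 9 h 48 min
Tue: 08:03–16:25 = 8 h 22 min
Wed: 07:40–17:55 = 10 h 15 min
Thu: 08:14–19:20 = 11 h 6 min
Fri: 08:02–16:18 = 8 h 16 min
Total worked: 47 h 47 min = 47.78 h.
Threshold 40 h → overtime 7 h 47 min, regular 40 h 0 min.

Regular 40.00 hours, overtime 7.78 hours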